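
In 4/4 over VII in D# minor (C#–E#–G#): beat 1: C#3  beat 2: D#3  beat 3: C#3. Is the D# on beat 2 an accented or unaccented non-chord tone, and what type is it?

Unaccented neighbor tone.

The harmony at that moment is C# major triad (C#, E#, G#); D#3 is not a chord tone.
It is approached by step up from C#3 and left by step down to C#3.
Step away and step back to the same note — a neighbor tone (upper neighbor).
It falls on a weak beat, so it is unaccented.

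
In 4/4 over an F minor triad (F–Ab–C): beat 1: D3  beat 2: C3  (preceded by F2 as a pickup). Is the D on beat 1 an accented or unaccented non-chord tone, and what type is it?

The harmony at that moment is F minor triad (F, Ab, C); D3 is not a chord tone.
It is approached by leap up from F2 and left by step down to C3.
Leap in, step out — an appoggiatura.
It falls on the downbeat, so it is accented.

Accented appoggiatura.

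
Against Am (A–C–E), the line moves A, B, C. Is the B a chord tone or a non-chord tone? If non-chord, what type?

Non-chord tone — a passing tone.

The harmony at that moment is A minor triad (A, C, E); B is not a chord tone.
It is approached by step up from A and left by step up to C.
Step in, step out in the same direction — a passing tone.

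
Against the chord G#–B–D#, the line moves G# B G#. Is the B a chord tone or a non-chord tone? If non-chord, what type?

G# minor triad contains G#, B, D#; B is the third, so it is a chord tone.

Chord tone (the third of G# minor triad).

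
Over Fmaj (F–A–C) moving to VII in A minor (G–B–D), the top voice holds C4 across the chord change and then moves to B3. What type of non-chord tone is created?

C4 is a suspension.

The harmony at that moment is G major triad (G, B, D); C4 is not a chord tone.
It is held over (the same pitch as the preceding C4) and left by step down to B3.
Held over from the previous chord and resolving down by step — a suspension.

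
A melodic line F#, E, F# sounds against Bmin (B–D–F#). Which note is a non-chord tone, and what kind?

E is a neighbor tone.

The harmony at that moment is B minor triad (B, D, F#); E is not a chord tone.
It is approached by step down from F# and left by step up to F#.
Step away and step back to the same note — a neighbor tone (lower neighbor).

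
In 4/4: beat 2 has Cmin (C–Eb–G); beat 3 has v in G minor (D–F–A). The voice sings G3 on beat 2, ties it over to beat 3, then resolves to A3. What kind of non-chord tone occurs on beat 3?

Retardation.

The harmony at that moment is D minor triad (D, F, A); G3 is not a chord tone.
It is held over (the same pitch as the preceding G3) and left by step up to A3.
Held over from the previous chord and resolving up by step — a retardation.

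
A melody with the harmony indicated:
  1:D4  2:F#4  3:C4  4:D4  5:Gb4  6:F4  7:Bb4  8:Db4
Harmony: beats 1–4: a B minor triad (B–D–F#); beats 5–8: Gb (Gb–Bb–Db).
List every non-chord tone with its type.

The harmony at that moment is B minor triad (B, D, F#); C4 is not a chord tone.
It is approached by leap down from F#4 and left by step up to D4.
Leap in, step out — an appoggiatura.
The harmony at that moment is Gb major triad (Gb, Bb, Db); F4 is not a chord tone.
It is approached by step down from Gb4 and left by leap up to Bb4.
Step in, leap out — an escape tone.

C4 (beat 3) — appoggiatura; F4 (beat 6) — escape tone.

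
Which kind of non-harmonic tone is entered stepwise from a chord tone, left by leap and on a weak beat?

Approach: by step. Departure: by leap. Metric position: weak.
Step in, leap out, from a weak position — an escape tone (échappée). (It is the mirror image of the appoggiatura, which leaps in and steps out on a strong beat.)

Escape tone.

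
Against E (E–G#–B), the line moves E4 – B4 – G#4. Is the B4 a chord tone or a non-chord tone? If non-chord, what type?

Chord tone (the fifth of E major triad).

E major triad contains E, G#, B; B is the fifth, so it is a chord tone.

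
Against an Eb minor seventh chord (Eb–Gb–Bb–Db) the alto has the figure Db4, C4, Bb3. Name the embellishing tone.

The harmony at that moment is Eb minor seventh chord (Eb, Gb, Bb, Db); C4 is not a chord tone.
It is approached by step down from Db4 and left by step down to Bb3.
Step in, step out in the same direction — a passing tone.

C4 is a passing tone.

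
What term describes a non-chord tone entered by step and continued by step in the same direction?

Passing tone.

Approach: by step. Departure: by step, continuing in the same direction.
Stepwise on both sides with no change of direction means the note fills in the space between two different chord tones — a passing tone. (Had it turned back to its starting note it would be a neighbor tone instead.)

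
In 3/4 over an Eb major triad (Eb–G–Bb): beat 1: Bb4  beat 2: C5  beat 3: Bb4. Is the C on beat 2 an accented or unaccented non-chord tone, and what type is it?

The harmony at that moment is Eb major triad (Eb, G, Bb); C5 is not a chord tone.
It is approached by step up from Bb4 and left by step down to Bb4.
Step away and step back to the same note — a neighbor tone (upper neighbor).
It falls on a weak beat, so it is unaccented.

Unaccented neighbor tone.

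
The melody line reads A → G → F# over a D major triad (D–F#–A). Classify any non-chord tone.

The harmony at that moment is D major triad (D, F#, A); G is not a chord tone.
It is approached by step down from A and left by step down to F#.
Step in, step out in the same direction — a passing tone.

G is a passing tone.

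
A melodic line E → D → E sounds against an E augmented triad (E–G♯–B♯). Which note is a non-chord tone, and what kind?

D is a neighbor tone.

The harmony at that moment is E augmented triad (E, G♯, B♯); D is not a chord tone.
It is approached by step down from E and left by step up to E.
Step away and step back to the same note — a neighbor tone (lower neighbor).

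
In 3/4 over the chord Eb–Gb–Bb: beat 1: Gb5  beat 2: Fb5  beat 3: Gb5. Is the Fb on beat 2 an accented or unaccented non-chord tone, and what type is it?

The harmony at that moment is Eb minor triad (Eb, Gb, Bb); Fb5 is not a chord tone.
It is approached by step down from Gb5 and left by step up to Gb5.
Step away and step back to the same note — a neighbor tone (lower neighbor).
It falls on a weak beat, so it is unaccented.

Unaccented neighbor tone.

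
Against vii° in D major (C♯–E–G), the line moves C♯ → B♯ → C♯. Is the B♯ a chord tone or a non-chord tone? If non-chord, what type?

Non-chord tone — a neighbor tone.

The harmony at that moment is C♯ diminished triad (C♯, E, G); B♯ is not a chord tone.
It is approached by step down from C♯ and left by step up to C♯.
Step away and step back to the same note — a neighbor tone (lower neighbor).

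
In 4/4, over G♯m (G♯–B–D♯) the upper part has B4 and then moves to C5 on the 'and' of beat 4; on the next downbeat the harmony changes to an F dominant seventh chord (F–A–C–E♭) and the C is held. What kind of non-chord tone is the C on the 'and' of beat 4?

The harmony at that moment is G♯ minor triad (G♯, B, D♯); C5 is not a chord tone.
It is approached by step up from B4 and then sustained as the same pitch into the next harmony.
Arriving early and becoming a chord tone when the harmony changes — an anticipation.

Anticipation.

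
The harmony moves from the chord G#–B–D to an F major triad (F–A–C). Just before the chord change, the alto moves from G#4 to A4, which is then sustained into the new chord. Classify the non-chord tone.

The harmony at that moment is G# diminished triad (G#, B, D); A4 is not a chord tone.
It is approached by step up from G#4 and then sustained as the same pitch into the next harmony.
Arriving early and becoming a chord tone when the harmony changes — an anticipation.

A4 is an anticipation.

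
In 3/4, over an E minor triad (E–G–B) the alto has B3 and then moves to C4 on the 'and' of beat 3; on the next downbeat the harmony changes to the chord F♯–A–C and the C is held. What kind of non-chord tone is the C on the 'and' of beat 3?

The harmony at that moment is E minor triad (E, G, B); C4 is not a chord tone.
It is approached by step up from B3 and then sustained as the same pitch into the next harmony.
Arriving early and becoming a chord tone when the harmony changes — an anticipation.

Anticipation.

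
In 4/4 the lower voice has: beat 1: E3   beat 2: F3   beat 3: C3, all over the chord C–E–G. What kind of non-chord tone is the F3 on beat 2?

The harmony at that moment is C major triad (C, E, G); F3 is not a chord tone.
It is approached by step up from E3 and left by leap down to C3.
Step in, leap out, on a weak beat — an escape tone.

Escape tone.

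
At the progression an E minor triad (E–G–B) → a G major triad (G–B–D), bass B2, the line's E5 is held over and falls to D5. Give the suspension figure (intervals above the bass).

4–3 suspension.

At the second chord the bass is B2. The suspended E5 lies a fourth above the bass; after resolving down by step to D5, the interval above the bass becomes a third.
Suspension figures are named by those two intervals: 4–3.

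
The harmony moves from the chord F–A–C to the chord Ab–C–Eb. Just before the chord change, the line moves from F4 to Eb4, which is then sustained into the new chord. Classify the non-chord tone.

Eb4 is an anticipation.

The harmony at that moment is F major triad (F, A, C); Eb4 is not a chord tone.
It is approached by step down from F4 and then sustained as the same pitch into the next harmony.
Arriving early and becoming a chord tone when the harmony changes — an anticipation.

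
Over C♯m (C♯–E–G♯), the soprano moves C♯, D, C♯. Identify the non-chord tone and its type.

D is a neighbor tone.

The harmony at that moment is C♯ minor triad (C♯, E, G♯); D is not a chord tone.
It is approached by step up from C♯ and left by step down to C♯.
Step away and step back to the same note — a neighbor tone (upper neighbor).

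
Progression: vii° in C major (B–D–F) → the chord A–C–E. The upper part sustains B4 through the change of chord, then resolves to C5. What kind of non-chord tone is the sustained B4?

B4 is a retardation.

The harmony at that moment is A minor triad (A, C, E); B4 is not a chord tone.
It is held over (the same pitch as the preceding B4) and left by step up to C5.
Held over from the previous chord and resolving up by step — a retardation.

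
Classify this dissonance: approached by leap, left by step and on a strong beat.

Approach: by leap. Departure: by step. Metric position: strong.
Leap in, step out, in a metrically strong position — an appoggiatura. (It is the mirror image of the escape tone, which steps in and leaps out from a weak position.)

Appoggiatura.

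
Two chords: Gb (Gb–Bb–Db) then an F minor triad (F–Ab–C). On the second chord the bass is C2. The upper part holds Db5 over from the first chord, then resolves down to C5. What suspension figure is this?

9–8 suspension.

At the second chord the bass is C2. The suspended Db5 lies a ninth above the bass; after resolving down by step to C5, the interval above the bass becomes an octave.
Suspension figures are named by those two intervals: 9–8.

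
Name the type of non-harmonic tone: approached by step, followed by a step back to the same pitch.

Approach: by step. Departure: by step in the opposite direction, back to the starting pitch.
Stepwise on both sides but reversing to return to the same chord tone — a neighbor tone. (Had it continued onward in the same direction it would be a passing tone instead.)

Neighbor tone.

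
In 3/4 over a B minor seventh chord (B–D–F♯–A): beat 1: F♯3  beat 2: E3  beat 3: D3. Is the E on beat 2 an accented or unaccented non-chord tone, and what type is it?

Unaccented passing tone.

The harmony at that moment is B minor seventh chord (B, D, F♯, A); E3 is not a chord tone.
It is approached by step down from F♯3 and left by step down to D3.
Step in, step out in the same direction — a passing tone.
It falls on a weak beat, so it is unaccented.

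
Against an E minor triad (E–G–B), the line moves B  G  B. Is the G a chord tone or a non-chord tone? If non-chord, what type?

Chord tone (the third of E minor triad).

E minor triad contains E, G, B; G is the third, so it is a chord tone.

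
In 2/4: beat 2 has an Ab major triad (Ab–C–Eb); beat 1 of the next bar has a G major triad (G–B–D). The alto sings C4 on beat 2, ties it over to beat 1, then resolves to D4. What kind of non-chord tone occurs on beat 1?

Retardation.

The harmony at that moment is G major triad (G, B, D); C4 is not a chord tone.
It is held over (the same pitch as the preceding C4) and left by step up to D4.
Held over from the previous chord and resolving up by step — a retardation.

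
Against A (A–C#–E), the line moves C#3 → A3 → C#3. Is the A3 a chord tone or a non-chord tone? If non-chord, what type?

A major triad contains A, C#, E; A is the root, so it is a chord tone.

Chord tone (the root of A major triad).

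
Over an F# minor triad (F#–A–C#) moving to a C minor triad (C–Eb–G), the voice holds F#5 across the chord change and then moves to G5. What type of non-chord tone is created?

F#5 is a retardation.

The harmony at that moment is C minor triad (C, Eb, G); F#5 is not a chord tone.
It is held over (the same pitch as the preceding F#5) and left by step up to G5.
Held over from the previous chord and resolving up by step — a retardation.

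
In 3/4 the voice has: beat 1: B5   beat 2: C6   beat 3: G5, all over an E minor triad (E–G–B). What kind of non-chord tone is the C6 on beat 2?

The harmony at that moment is E minor triad (E, G, B); C6 is not a chord tone.
It is approached by step up from B5 and left by leap down to G5.
Step in, leap out, on a weak beat — an escape tone.

Escape tone.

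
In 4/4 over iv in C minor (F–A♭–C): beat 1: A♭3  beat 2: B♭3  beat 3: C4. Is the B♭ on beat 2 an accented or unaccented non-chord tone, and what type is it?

The harmony at that moment is F minor triad (F, A♭, C); B♭3 is not a chord tone.
It is approached by step up from A♭3 and left by step up to C4.
Step in, step out in the same direction — a passing tone.
It falls on a weak beat, so it is unaccented.

Unaccented passing tone.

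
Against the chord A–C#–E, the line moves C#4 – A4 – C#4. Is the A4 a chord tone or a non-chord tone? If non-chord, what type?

A major triad contains A, C#, E; A is the root, so it is a chord tone.

Chord tone (the root of A major triad).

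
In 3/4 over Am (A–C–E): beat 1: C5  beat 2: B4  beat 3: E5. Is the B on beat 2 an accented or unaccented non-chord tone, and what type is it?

The harmony at that moment is A minor triad (A, C, E); B4 is not a chord tone.
It is approached by step down from C5 and left by leap up to E5.
Step in, leap out — an escape tone.
It falls on a weak beat, so it is unaccented.

Unaccented escape tone.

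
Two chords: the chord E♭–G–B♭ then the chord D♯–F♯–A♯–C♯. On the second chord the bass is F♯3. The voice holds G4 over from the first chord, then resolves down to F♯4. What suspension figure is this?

At the second chord the bass is F♯3. The suspended G4 lies a ninth above the bass; after resolving down by step to F♯4, the interval above the bass becomes an octave.
Suspension figures are named by those two intervals: 9–8.

9–8 suspension.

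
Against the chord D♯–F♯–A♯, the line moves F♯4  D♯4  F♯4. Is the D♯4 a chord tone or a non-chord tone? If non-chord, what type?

D# minor triad contains D♯, F♯, A♯; D♯ is the root, so it is a chord tone.

Chord tone (the root of D# minor triad).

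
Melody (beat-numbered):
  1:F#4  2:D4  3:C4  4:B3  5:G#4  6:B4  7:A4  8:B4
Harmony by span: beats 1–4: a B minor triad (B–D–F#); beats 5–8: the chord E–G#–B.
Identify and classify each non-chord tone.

C4 (beat 3) — passing tone; A4 (beat 7) — neighbor tone.

The harmony at that moment is B minor triad (B, D, F#); C4 is not a chord tone.
It is approached by step down from D4 and left by step down to B3.
Step in, step out in the same direction — a passing tone.
The harmony at that moment is E major triad (E, G#, B); A4 is not a chord tone.
It is approached by step down from B4 and left by step up to B4.
Step away and step back to the same note — a neighbor tone (lower neighbor).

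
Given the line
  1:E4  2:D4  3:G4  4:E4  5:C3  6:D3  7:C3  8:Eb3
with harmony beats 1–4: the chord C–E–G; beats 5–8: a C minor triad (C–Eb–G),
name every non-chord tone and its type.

The harmony at that moment is C major triad (C, E, G); D4 is not a chord tone.
It is approached by step down from E4 and left by leap up to G4.
Step in, leap out — an escape tone.
The harmony at that moment is C minor triad (C, Eb, G); D3 is not a chord tone.
It is approached by step up from C3 and left by step down to C3.
Step away and step back to the same note — a neighbor tone (upper neighbor).

D4 (beat 2) — escape tone; D3 (beat 6) — neighbor tone.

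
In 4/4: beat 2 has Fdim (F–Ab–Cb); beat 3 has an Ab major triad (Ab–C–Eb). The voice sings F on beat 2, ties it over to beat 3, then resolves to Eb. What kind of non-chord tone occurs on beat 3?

The harmony at that moment is Ab major triad (Ab, C, Eb); F is not a chord tone.
It is held over (the same pitch as the preceding F) and left by step down to Eb.
Held over from the previous chord and resolving down by step — a suspension.

Suspension.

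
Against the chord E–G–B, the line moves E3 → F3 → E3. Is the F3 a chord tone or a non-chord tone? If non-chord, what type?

The harmony at that moment is E minor triad (E, G, B); F3 is not a chord tone.
It is approached by step up from E3 and left by step down to E3.
Step away and step back to the same note — a neighbor tone (upper neighbor).

Non-chord tone — a neighbor tone.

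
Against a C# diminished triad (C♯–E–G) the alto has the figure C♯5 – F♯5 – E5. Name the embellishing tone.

The harmony at that moment is C♯ diminished triad (C♯, E, G); F♯5 is not a chord tone.
It is approached by leap up from C♯5 and left by step down to E5.
Leap in, step out — an appoggiatura.

F♯5 is an appoggiatura.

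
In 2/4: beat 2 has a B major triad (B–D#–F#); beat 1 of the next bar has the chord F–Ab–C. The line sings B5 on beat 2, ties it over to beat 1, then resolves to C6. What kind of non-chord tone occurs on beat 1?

The harmony at that moment is F minor triad (F, Ab, C); B5 is not a chord tone.
It is held over (the same pitch as the preceding B5) and left by step up to C6.
Held over from the previous chord and resolving up by step — a retardation.

Retardation.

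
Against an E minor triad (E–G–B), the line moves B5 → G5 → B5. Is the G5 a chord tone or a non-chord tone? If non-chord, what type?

E minor triad contains E, G, B; G is the third, so it is a chord tone.

Chord tone (the third of E minor triad).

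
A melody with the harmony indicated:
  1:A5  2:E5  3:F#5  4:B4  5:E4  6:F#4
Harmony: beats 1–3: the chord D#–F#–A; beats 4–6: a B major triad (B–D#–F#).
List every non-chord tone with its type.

The harmony at that moment is D# diminished triad (D#, F#, A); E5 is not a chord tone.
It is approached by leap down from A5 and left by step up to F#5.
Leap in, step out — an appoggiatura.
The harmony at that moment is B major triad (B, D#, F#); E4 is not a chord tone.
It is approached by leap down from B4 and left by step up to F#4.
Leap in, step out — an appoggiatura.

E5 (beat 2) — appoggiatura; E4 (beat 5) — appoggiatura.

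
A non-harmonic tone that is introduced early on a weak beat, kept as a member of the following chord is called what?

Anticipation.

Approach: ahead of the chord change (typically by step), so it is dissonant against the current harmony. Departure: none — the same pitch is restated or held and is a chord tone of the new harmony.
Dissonant first, consonant once the harmony catches up: the note simply arrives early — an anticipation. (The reverse timing, consonant first and dissonant after the change, would be a suspension or retardation.)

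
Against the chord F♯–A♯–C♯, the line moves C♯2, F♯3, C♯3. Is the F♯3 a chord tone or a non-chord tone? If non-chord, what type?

F# major triad contains F♯, A♯, C♯; F♯ is the root, so it is a chord tone.

Chord tone (the root of F# major triad).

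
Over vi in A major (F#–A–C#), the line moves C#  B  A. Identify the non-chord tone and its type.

The harmony at that moment is F# minor triad (F#, A, C#); B is not a chord tone.
It is approached by step down from C# and left by step down to A.
Step in, step out in the same direction — a passing tone.

B is a passing tone.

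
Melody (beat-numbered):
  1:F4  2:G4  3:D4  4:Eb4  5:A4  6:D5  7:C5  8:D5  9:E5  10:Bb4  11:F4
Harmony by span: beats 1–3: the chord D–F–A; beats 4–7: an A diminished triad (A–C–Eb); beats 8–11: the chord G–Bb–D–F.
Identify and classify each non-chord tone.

The harmony at that moment is D minor triad (D, F, A); G4 is not a chord tone.
It is approached by step up from F4 and left by leap down to D4.
Step in, leap out — an escape tone.
The harmony at that moment is A diminished triad (A, C, Eb); D5 is not a chord tone.
It is approached by leap up from A4 and left by step down to C5.
Leap in, step out — an appoggiatura.
The harmony at that moment is G minor seventh chord (G, Bb, D, F); E5 is not a chord tone.
It is approached by step up from D5 and left by leap down to Bb4.
Step in, leap out — an escape tone.

G4 (beat 2) — escape tone; D5 (beat 6) — appoggiatura; E5 (beat 9) — escape tone.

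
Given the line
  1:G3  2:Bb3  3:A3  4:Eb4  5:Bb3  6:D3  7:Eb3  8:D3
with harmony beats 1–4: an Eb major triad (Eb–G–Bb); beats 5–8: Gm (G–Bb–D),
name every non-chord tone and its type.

A3 (beat 3) — escape tone; Eb3 (beat 7) — neighbor tone.

The harmony at that moment is Eb major triad (Eb, G, Bb); A3 is not a chord tone.
It is approached by step down from Bb3 and left by leap up to Eb4.
Step in, leap out — an escape tone.
The harmony at that moment is G minor triad (G, Bb, D); Eb3 is not a chord tone.
It is approached by step up from D3 and left by step down to D3.
Step away and step back to the same note — a neighbor tone (upper neighbor).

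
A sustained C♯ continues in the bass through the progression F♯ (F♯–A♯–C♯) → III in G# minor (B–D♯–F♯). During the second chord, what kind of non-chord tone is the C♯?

Pedal tone (pedal point).

The harmony at that moment is B major triad (B, D♯, F♯); C♯ is not a chord tone.
It is held over (the same pitch as the preceding C♯) and then sustained as the same pitch into the next harmony.
Sustained through a change of harmony — a pedal tone.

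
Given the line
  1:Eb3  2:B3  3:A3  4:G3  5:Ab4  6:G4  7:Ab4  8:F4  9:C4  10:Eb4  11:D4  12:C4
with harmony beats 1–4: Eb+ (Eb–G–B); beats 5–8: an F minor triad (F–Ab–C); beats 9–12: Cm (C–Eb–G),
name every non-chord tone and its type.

A3 (beat 3) — passing tone; G4 (beat 6) — neighbor tone; D4 (beat 11) — passing tone.

The harmony at that moment is Eb augmented triad (Eb, G, B); A3 is not a chord tone.
It is approached by step down from B3 and left by step down to G3.
Step in, step out in the same direction — a passing tone.
The harmony at that moment is F minor triad (F, Ab, C); G4 is not a chord tone.
It is approached by step down from Ab4 and left by step up to Ab4.
Step away and step back to the same note — a neighbor tone (lower neighbor).
The harmony at that moment is C minor triad (C, Eb, G); D4 is not a chord tone.
It is approached by step down from Eb4 and left by step down to C4.
Step in, step out in the same direction — a passing tone.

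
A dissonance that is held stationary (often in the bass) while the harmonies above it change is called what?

Approach: none. Departure: none — a single pitch is sustained while the chords change around it, passing through harmonies that do not contain it.
No melodic motion at all; the dissonance is created entirely by the moving harmonies against the stationary note — a pedal tone (pedal point).

Pedal tone.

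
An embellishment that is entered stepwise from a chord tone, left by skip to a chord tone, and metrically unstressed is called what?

Escape tone.

Approach: by step. Departure: by leap. Metric position: weak.
Step in, leap out, from a weak position — an escape tone (échappée). (It is the mirror image of the appoggiatura, which leaps in and steps out on a strong beat.)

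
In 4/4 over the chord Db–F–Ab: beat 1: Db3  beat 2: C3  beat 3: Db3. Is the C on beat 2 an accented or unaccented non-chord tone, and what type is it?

The harmony at that moment is Db major triad (Db, F, Ab); C3 is not a chord tone.
It is approached by step down from Db3 and left by step up to Db3.
Step away and step back to the same note — a neighbor tone (lower neighbor).
It falls on a weak beat, so it is unaccented.

Unaccented neighbor tone.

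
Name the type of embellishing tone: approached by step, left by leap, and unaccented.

Escape tone.

Approach: by step. Departure: by leap. Metric position: weak.
Step in, leap out, from a weak position — an escape tone (échappée). (It is the mirror image of the appoggiatura, which leaps in and steps out on a strong beat.)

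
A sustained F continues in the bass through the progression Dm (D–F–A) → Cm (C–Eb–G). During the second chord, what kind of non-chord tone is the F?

The harmony at that moment is C minor triad (C, Eb, G); F is not a chord tone.
It is held over (the same pitch as the preceding F) and then sustained as the same pitch into the next harmony.
Sustained through a change of harmony — a pedal tone.

Pedal tone (pedal point).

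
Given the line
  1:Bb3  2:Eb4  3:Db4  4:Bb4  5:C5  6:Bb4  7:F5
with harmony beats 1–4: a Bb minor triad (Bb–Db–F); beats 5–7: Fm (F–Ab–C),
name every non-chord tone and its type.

Eb4 (beat 2) — appoggiatura; Bb4 (beat 6) — escape tone.

The harmony at that moment is Bb minor triad (Bb, Db, F); Eb4 is not a chord tone.
It is approached by leap up from Bb3 and left by step down to Db4.
Leap in, step out — an appoggiatura.
The harmony at that moment is F minor triad (F, Ab, C); Bb4 is not a chord tone.
It is approached by step down from C5 and left by leap up to F5.
Step in, leap out — an escape tone.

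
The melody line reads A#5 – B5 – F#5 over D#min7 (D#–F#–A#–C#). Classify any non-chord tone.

B5 is an escape tone.

The harmony at that moment is D# minor seventh chord (D#, F#, A#, C#); B5 is not a chord tone.
It is approached by step up from A#5 and left by leap down to F#5.
Step in, leap out — an escape tone.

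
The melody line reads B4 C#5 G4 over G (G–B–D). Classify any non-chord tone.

C#5 is an escape tone.

The harmony at that moment is G major triad (G, B, D); C#5 is not a chord tone.
It is approached by step up from B4 and left by leap down to G4.
Step in, leap out — an escape tone.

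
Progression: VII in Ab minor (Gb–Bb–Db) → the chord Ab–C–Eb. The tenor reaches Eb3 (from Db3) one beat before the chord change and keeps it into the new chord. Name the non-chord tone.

Eb3 is an anticipation.

The harmony at that moment is Gb major triad (Gb, Bb, Db); Eb3 is not a chord tone.
It is approached by step up from Db3 and then sustained as the same pitch into the next harmony.
Arriving early and becoming a chord tone when the harmony changes — an anticipation.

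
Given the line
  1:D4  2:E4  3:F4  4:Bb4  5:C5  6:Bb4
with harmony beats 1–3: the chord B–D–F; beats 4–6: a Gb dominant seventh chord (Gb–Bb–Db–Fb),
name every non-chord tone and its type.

The harmony at that moment is B diminished triad (B, D, F); E4 is not a chord tone.
It is approached by step up from D4 and left by step up to F4.
Step in, step out in the same direction — a passing tone.
The harmony at that moment is Gb dominant seventh chord (Gb, Bb, Db, Fb); C5 is not a chord tone.
It is approached by step up from Bb4 and left by step down to Bb4.
Step away and step back to the same note — a neighbor tone (upper neighbor).

E4 (beat 2) — passing tone; C5 (beat 5) — neighbor tone.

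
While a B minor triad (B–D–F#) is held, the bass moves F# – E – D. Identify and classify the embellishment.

E is a passing tone.

The harmony at that moment is B minor triad (B, D, F#); E is not a chord tone.
It is approached by step down from F# and left by step down to D.
Step in, step out in the same direction — a passing tone.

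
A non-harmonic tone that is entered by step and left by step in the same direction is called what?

Passing tone.

Approach: by step. Departure: by step, continuing in the same direction.
Stepwise on both sides with no change of direction means the note fills in the space between two different chord tones — a passing tone. (Had it turned back to its starting note it would be a neighbor tone instead.)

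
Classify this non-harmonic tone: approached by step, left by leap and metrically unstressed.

Escape tone.

Approach: by step. Departure: by leap. Metric position: weak.
Step in, leap out, from a weak position — an escape tone (échappée). (It is the mirror image of the appoggiatura, which leaps in and steps out on a strong beat.)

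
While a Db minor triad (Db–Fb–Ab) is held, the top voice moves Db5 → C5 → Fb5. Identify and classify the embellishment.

The harmony at that moment is Db minor triad (Db, Fb, Ab); C5 is not a chord tone.
It is approached by step down from Db5 and left by leap up to Fb5.
Step in, leap out — an escape tone.

C5 is an escape tone.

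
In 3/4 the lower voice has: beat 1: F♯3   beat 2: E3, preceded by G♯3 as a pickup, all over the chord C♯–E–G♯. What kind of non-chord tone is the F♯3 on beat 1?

The harmony at that moment is C♯ minor triad (C♯, E, G♯); F♯3 is not a chord tone.
It is approached by step down from G♯3 and left by step down to E3.
Step in, step out in the same direction — a passing tone.

Passing tone.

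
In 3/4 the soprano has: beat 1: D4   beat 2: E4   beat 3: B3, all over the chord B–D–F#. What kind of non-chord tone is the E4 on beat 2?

The harmony at that moment is B minor triad (B, D, F#); E4 is not a chord tone.
It is approached by step up from D4 and left by leap down to B3.
Step in, leap out, on a weak beat — an escape tone.

Escape tone.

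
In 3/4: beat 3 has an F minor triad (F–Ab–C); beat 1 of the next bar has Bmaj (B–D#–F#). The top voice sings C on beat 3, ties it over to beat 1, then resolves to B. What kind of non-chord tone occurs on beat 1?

The harmony at that moment is B major triad (B, D#, F#); C is not a chord tone.
It is held over (the same pitch as the preceding C) and left by step down to B.
Held over from the previous chord and resolving down by step — a suspension.

Suspension.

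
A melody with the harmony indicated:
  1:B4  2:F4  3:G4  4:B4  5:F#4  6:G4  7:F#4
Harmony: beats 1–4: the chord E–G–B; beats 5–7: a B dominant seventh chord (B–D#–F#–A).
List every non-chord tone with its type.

F4 (beat 2) — appoggiatura; G4 (beat 6) — neighbor tone.

The harmony at that moment is E minor triad (E, G, B); F4 is not a chord tone.
It is approached by leap down from B4 and left by step up to G4.
Leap in, step out — an appoggiatura.
The harmony at that moment is B dominant seventh chord (B, D#, F#, A); G4 is not a chord tone.
It is approached by step up from F#4 and left by step down to F#4.
Step away and step back to the same note — a neighbor tone (upper neighbor).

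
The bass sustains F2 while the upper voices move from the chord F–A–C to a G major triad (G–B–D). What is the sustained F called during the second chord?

Pedal tone (pedal point).

The harmony at that moment is G major triad (G, B, D); F2 is not a chord tone.
It is held over (the same pitch as the preceding F2) and then sustained as the same pitch into the next harmony.
Sustained through a change of harmony — a pedal tone.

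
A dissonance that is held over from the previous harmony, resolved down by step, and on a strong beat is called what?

Suspension.

Approach: by preparation — the pitch is first a chord tone, then held (tied or repeated) while the harmony changes under it. Departure: down by step. Metric position: strong.
A prepared dissonance that resolves downward by step — a suspension. (The same figure resolving upward would be a retardation.)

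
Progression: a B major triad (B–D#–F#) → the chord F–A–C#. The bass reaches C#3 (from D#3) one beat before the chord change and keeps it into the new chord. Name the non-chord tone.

The harmony at that moment is B major triad (B, D#, F#); C#3 is not a chord tone.
It is approached by step down from D#3 and then sustained as the same pitch into the next harmony.
Arriving early and becoming a chord tone when the harmony changes — an anticipation.

C#3 is an anticipation.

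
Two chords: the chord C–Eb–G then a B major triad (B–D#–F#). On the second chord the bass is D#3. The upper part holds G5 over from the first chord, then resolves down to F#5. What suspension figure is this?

4–3 suspension.

At the second chord the bass is D#3. The suspended G5 lies a fourth above the bass; after resolving down by step to F#5, the interval above the bass becomes a third.
Suspension figures are named by those two intervals: 4–3.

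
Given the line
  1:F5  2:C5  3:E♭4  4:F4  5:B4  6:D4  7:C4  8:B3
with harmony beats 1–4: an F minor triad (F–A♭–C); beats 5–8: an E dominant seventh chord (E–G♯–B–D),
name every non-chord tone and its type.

The harmony at that moment is F minor triad (F, A♭, C); E♭4 is not a chord tone.
It is approached by leap down from C5 and left by step up to F4.
Leap in, step out — an appoggiatura.
The harmony at that moment is E dominant seventh chord (E, G♯, B, D); C4 is not a chord tone.
It is approached by step down from D4 and left by step down to B3.
Step in, step out in the same direction — a passing tone.

E♭4 (beat 3) — appoggiatura; C4 (beat 7) — passing tone.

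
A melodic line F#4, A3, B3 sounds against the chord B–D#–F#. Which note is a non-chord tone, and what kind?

The harmony at that moment is B major triad (B, D#, F#); A3 is not a chord tone.
It is approached by leap down from F#4 and left by step up to B3.
Leap in, step out — an appoggiatura.

A3 is an appoggiatura.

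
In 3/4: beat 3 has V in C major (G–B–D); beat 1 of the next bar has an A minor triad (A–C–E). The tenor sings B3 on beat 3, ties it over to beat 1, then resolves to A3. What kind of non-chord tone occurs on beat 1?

The harmony at that moment is A minor triad (A, C, E); B3 is not a chord tone.
It is held over (the same pitch as the preceding B3) and left by step down to A3.
Held over from the previous chord and resolving down by step — a suspension.

Suspension.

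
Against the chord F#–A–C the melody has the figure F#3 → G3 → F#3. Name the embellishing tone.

The harmony at that moment is F# diminished triad (F#, A, C); G3 is not a chord tone.
It is approached by step up from F#3 and left by step down to F#3.
Step away and step back to the same note — a neighbor tone (upper neighbor).

G3 is a neighbor tone.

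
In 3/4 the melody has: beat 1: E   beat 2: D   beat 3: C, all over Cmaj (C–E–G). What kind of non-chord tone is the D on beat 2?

The harmony at that moment is C major triad (C, E, G); D is not a chord tone.
It is approached by step down from E and left by step down to C.
Step in, step out in the same direction — a passing tone.

Passing tone.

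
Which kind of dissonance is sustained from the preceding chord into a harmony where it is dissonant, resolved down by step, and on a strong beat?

Suspension.

Approach: by preparation — the pitch is first a chord tone, then held (tied or repeated) while the harmony changes under it. Departure: down by step. Metric position: strong.
A prepared dissonance that resolves downward by step — a suspension. (The same figure resolving upward would be a retardation.)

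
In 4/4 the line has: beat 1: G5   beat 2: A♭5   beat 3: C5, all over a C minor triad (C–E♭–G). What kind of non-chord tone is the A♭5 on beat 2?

Escape tone.

The harmony at that moment is C minor triad (C, E♭, G); A♭5 is not a chord tone.
It is approached by step up from G5 and left by leap down to C5.
Step in, leap out, on a weak beat — an escape tone.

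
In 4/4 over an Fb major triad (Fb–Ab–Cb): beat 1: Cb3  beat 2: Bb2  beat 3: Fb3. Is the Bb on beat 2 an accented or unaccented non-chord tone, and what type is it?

Unaccented escape tone.

The harmony at that moment is Fb major triad (Fb, Ab, Cb); Bb2 is not a chord tone.
It is approached by step down from Cb3 and left by leap up to Fb3.
Step in, leap out — an escape tone.
It falls on a weak beat, so it is unaccented.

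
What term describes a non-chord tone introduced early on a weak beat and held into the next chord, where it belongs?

Anticipation.

Approach: ahead of the chord change (typically by step), so it is dissonant against the current harmony. Departure: none — the same pitch is restated or held and is a chord tone of the new harmony.
Dissonant first, consonant once the harmony catches up: the note simply arrives early — an anticipation. (The reverse timing, consonant first and dissonant after the change, would be a suspension or retardation.)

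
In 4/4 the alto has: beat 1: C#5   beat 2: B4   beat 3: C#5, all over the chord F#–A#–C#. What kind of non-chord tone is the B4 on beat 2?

Lower neighbor tone.

The harmony at that moment is F# major triad (F#, A#, C#); B4 is not a chord tone.
It is approached by step down from C#5 and left by step up to C#5.
Step away and step back to the same note — a neighbor tone (lower neighbor).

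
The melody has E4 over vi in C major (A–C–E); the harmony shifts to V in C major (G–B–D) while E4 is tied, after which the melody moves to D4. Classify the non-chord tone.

The harmony at that moment is G major triad (G, B, D); E4 is not a chord tone.
It is held over (the same pitch as the preceding E4) and left by step down to D4.
Held over from the previous chord and resolving down by step — a suspension.

E4 is a suspension.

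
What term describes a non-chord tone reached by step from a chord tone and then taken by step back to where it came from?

Approach: by step. Departure: by step in the opposite direction, back to the starting pitch.
Stepwise on both sides but reversing to return to the same chord tone — a neighbor tone. (Had it continued onward in the same direction it would be a passing tone instead.)

Neighbor tone.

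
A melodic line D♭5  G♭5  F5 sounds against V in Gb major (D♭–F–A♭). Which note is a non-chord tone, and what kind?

G♭5 is an appoggiatura.

The harmony at that moment is D♭ major triad (D♭, F, A♭); G♭5 is not a chord tone.
It is approached by leap up from D♭5 and left by step down to F5.
Leap in, step out — an appoggiatura.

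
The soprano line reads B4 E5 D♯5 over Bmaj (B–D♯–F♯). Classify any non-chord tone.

E5 is an appoggiatura.

The harmony at that moment is B major triad (B, D♯, F♯); E5 is not a chord tone.
It is approached by leap up from B4 and left by step down to D♯5.
Leap in, step out — an appoggiatura.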